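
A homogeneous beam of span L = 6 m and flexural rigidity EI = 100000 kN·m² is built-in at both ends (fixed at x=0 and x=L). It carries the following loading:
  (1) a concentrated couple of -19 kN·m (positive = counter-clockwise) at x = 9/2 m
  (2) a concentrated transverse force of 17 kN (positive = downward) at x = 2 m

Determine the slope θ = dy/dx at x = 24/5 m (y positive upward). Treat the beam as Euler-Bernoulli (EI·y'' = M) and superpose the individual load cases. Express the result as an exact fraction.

Load 1 — applied couple M₀=-19 kN·m at a=9/2 m (b=L-a=3/2):
  θ_1 = (R_Ax²/2 - M_Ax - M₀(x-a))/EI  [x>a] with R_A=-57/16, M_A=-95/16 = ((-57/16)·(24/5)²/2 - (-95/16)·(24/5) - (-19)·((24/5)-(9/2)))/100000 = -171/2500000 rad
Load 2 — point force P=17 kN at a=2 m (b=L-a=4):
  θ_2 = Pa²(L-x)(2bL-(3b+a)(L-x))/(2L³EI)  [x>a] = 17·2²·(6-(24/5))·(2·4·6-(3·4+2)·(6-(24/5)))/(2·6³·100000) = 221/3750000 rad
Superposition: θ = Σ θ_i = -71/7500000 rad ≈ -0.000009 rad

θ(24/5) = -71/7500000 rad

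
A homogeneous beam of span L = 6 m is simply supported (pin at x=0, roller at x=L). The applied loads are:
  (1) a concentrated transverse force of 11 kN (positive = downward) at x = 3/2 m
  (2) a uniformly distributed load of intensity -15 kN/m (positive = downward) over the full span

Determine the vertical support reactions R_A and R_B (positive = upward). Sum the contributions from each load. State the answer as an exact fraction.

Load 1 — point force P=11 kN at a=3/2 m (b=L-a=9/2):
  R_A = Pb/L = 11·(9/2)/6 = 33/4 kN
  R_B = Pa/L = 11·(3/2)/6 = 11/4 kN
Load 2 — uniform load w=-15 kN/m over full span:
  R_A = wL/2 = (-15)·6/2 = -45 kN
  R_B = wL/2 = (-15)·6/2 = -45 kN
Superposition: R_A = -147/4 kN, R_B = -169/4 kN

R_A = -147/4 kN, R_B = -169/4 kN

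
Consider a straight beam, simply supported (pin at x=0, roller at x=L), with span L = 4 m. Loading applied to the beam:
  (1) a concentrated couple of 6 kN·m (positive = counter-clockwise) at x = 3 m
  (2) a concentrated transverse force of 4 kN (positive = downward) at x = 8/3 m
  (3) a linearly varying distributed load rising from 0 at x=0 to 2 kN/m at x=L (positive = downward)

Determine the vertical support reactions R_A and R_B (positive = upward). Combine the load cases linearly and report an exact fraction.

Load 1 — applied couple M₀=6 kN·m at a=3 m (b=L-a=1):
  R_A = M₀/L = 6/4 = 3/2 kN
  R_B = -M₀/L = -6/4 = -3/2 kN
Load 2 — point force P=4 kN at a=8/3 m (b=L-a=4/3):
  R_A = Pb/L = 4·(4/3)/4 = 4/3 kN
  R_B = Pa/L = 4·(8/3)/4 = 8/3 kN
Load 3 — triangular load w₀=2 kN/m (0→w₀ over full span):
  R_A = w₀L/6 = 2·4/6 = 4/3 kN
  R_B = w₀L/3 = 2·4/3 = 8/3 kN
Superposition: R_A = 25/6 kN, R_B = 23/6 kN

R_A = 25/6 kN, R_B = 23/6 kN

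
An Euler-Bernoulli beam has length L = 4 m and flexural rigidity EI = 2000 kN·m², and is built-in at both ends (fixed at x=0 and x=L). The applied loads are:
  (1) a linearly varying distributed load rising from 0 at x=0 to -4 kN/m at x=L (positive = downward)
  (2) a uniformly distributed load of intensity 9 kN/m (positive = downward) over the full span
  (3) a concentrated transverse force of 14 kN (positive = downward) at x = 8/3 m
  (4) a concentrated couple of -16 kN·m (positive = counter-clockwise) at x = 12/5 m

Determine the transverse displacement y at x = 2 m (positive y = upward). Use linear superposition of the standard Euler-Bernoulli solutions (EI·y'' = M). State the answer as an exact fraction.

y(2) = -5633/2025000 m

Load 1 — triangular load w₀=-4 kN/m (0→w₀ over full span):
  y_1 = -w₀x²(L-x)²(x+2L)/(120LEI) = -(-4)·2²·(4-2)²·(2+2·4)/(120·4·2000) = 1/1500 m
Load 2 — uniform load w=9 kN/m over full span:
  y_2 = -wx²(L-x)²/(24EI) = -9·2²·(4-2)²/(24·2000) = -3/1000 m
Load 3 — point force P=14 kN at a=8/3 m (b=L-a=4/3):
  y_3 = -Pb²x²(3aL-(3a+b)x)/(6L³EI)  [x≤a] = -14·(4/3)²·2²·(3·(8/3)·4-(3·(8/3)+(4/3))·2)/(6·4³·2000) = -7/4050 m
Load 4 — applied couple M₀=-16 kN·m at a=12/5 m (b=L-a=8/5):
  y_4 = (R_Ax³/6 - M_Ax²/2)/EI  [x≤a] with R_A=-144/25, M_A=-128/25 = ((-144/25)·2³/6 - (-128/25)·2²/2)/2000 = 4/3125 m
Superposition: y = Σ y_i = -5633/2025000 m ≈ -0.002782 m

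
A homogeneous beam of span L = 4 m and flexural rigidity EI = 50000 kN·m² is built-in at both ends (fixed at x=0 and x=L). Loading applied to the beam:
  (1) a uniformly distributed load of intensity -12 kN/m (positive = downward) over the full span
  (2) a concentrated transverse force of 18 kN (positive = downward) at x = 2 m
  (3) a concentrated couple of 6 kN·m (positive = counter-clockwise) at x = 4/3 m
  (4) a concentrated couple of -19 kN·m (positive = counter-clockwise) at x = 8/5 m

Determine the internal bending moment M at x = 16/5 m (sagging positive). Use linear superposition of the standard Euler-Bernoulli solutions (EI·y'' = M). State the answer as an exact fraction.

Load 1 — uniform load w=-12 kN/m over full span:
  M_1 = wLx/2 - wL²/12 - wx²/2 = (-12)·4·(16/5)/2 - (-12)·4²/12 - (-12)·(16/5)²/2 = 16/25 kN·m
Load 2 — point force P=18 kN at a=2 m (b=L-a=2):
  M_2 = Pa²(a+3b)(L-x)/L³ - Pa²b/L²  [x>a] = 18·2²·(2+3·2)·(4-(16/5))/4³ - 18·2²·2/4² = -9/5 kN·m
Load 3 — applied couple M₀=6 kN·m at a=4/3 m (b=L-a=8/3):
  M_3 = R_Ax - M_A - M₀  [x>a] with R_A=2, M_A=0 = 2·(16/5) - 0 - 6 = 2/5 kN·m
Load 4 — applied couple M₀=-19 kN·m at a=8/5 m (b=L-a=12/5):
  M_4 = R_Ax - M_A - M₀  [x>a] with R_A=-171/25, M_A=-57/25 = (-171/25)·(16/5) - (-57/25) - (-19) = -76/125 kN·m
Superposition: M = Σ M_i = -171/125 kN·m ≈ -1.368000 kN·m

M(16/5) = -171/125 kN·m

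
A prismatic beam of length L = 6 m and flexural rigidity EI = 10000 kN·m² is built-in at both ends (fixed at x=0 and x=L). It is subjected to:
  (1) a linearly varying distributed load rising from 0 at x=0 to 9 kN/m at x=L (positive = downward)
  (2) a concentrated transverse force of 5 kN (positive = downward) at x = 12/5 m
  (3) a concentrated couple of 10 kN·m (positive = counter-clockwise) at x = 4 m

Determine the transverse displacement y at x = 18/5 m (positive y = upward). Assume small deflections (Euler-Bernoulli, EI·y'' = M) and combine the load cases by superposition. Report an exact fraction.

y(18/5) = -90297/39062500 m

Load 1 — triangular load w₀=9 kN/m (0→w₀ over full span):
  y_1 = -w₀x²(L-x)²(x+2L)/(120LEI) = -9·(18/5)²·(6-(18/5))²·((18/5)+2·6)/(120·6·10000) = -28431/19531250 m
Load 2 — point force P=5 kN at a=12/5 m (b=L-a=18/5):
  y_2 = -Pa²(L-x)²(3bL-(3b+a)(L-x))/(6L³EI)  [x>a] = -5·(12/5)²·(6-(18/5))²·(3·(18/5)·6-(3·(18/5)+(12/5))·(6-(18/5)))/(6·6³·10000) = -828/1953125 m
Load 3 — applied couple M₀=10 kN·m at a=4 m (b=L-a=2):
  y_3 = (R_Ax³/6 - M_Ax²/2)/EI  [x≤a] with R_A=20/9, M_A=10/3 = ((20/9)·(18/5)³/6 - (10/3)·(18/5)²/2)/10000 = -27/62500 m
Superposition: y = Σ y_i = -90297/39062500 m ≈ -0.002312 m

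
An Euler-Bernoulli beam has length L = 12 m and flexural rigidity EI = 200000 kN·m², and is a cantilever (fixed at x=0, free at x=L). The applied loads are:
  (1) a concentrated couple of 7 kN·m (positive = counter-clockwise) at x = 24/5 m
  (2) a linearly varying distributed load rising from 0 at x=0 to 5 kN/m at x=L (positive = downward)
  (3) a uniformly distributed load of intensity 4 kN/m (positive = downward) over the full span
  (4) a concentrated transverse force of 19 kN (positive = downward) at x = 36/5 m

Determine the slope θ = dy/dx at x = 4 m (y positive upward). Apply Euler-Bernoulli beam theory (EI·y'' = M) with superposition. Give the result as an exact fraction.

Load 1 — applied couple M₀=7 kN·m at a=24/5 m (b=L-a=36/5):
  θ_1 = M₀x/EI  [x≤a] = 7·4/200000 = 7/50000 rad
Load 2 — triangular load w₀=5 kN/m (0→w₀ over full span):
  θ_2 = (w₀Lx²/4-w₀L²x/3-w₀x⁴/(24L))/EI = (5·12·4²/4-5·12²·4/3-5·4⁴/(24·12))/200000 = -163/45000 rad
Load 3 — uniform load w=4 kN/m over full span:
  θ_3 = -wx(x²-3Lx+3L²)/(6EI) = -4·4·(4²-3·12·4+3·12²)/(6·200000) = -38/9375 rad
Load 4 — point force P=19 kN at a=36/5 m (b=L-a=24/5):
  θ_4 = -Px(2a-x)/(2EI)  [x≤a] = -19·4·(2·(36/5)-4)/(2·200000) = -247/125000 rad
Superposition: θ = Σ θ_i = -21401/2250000 rad ≈ -0.009512 rad

θ(4) = -21401/2250000 rad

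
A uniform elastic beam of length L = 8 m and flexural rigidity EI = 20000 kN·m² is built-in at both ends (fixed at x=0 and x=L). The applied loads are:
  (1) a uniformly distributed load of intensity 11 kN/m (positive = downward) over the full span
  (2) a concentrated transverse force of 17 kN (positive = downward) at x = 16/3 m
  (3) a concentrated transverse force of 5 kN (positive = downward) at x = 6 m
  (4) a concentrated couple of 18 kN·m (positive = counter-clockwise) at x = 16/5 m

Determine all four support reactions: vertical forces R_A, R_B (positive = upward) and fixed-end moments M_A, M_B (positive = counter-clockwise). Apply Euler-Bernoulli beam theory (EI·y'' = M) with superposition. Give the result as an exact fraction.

Load 1 — uniform load w=11 kN/m over full span:
  R_A = wL/2 = 11·8/2 = 44 kN
  M_A = wL²/12 = 11·8²/12 = 176/3 kN·m
  R_B = wL/2 = 11·8/2 = 44 kN
  M_B = -wL²/12 = -11·8²/12 = -176/3 kN·m
Load 2 — point force P=17 kN at a=16/3 m (b=L-a=8/3):
  R_A = Pb²(3a+b)/L³ = 17·(8/3)²·(3·(16/3)+(8/3))/8³ = 119/27 kN
  M_A = Pab²/L² = 17·(16/3)·(8/3)²/8² = 272/27 kN·m
  R_B = Pa²(a+3b)/L³ = 17·(16/3)²·((16/3)+3·(8/3))/8³ = 340/27 kN
  M_B = -Pa²b/L² = -17·(16/3)²·(8/3)/8² = -544/27 kN·m
Load 3 — point force P=5 kN at a=6 m (b=L-a=2):
  R_A = Pb²(3a+b)/L³ = 5·2²·(3·6+2)/8³ = 25/32 kN
  M_A = Pab²/L² = 5·6·2²/8² = 15/8 kN·m
  R_B = Pa²(a+3b)/L³ = 5·6²·(6+3·2)/8³ = 135/32 kN
  M_B = -Pa²b/L² = -5·6²·2/8² = -45/8 kN·m
Load 4 — applied couple M₀=18 kN·m at a=16/5 m (b=L-a=24/5):
  R_A = 6M₀ab/L³ = 6·18·(16/5)·(24/5)/8³ = 81/25 kN
  M_A = M₀b(2a-b)/L² = 18·(24/5)·(2·(16/5)-(24/5))/8² = 54/25 kN·m
  R_B = -6M₀ab/L³ = -6·18·(16/5)·(24/5)/8³ = -81/25 kN
  M_B = M₀a(2b-a)/L² = 18·(16/5)·(2·(24/5)-(16/5))/8² = 144/25 kN·m
Superposition: R_A = 1132459/21600 kN, M_A = 392989/5400 kN·m, R_B = 1243541/21600 kN, M_B = -424871/5400 kN·m

R_A = 1132459/21600 kN, M_A = 392989/5400 kN·m, R_B = 1243541/21600 kN, M_B = -424871/5400 kN·m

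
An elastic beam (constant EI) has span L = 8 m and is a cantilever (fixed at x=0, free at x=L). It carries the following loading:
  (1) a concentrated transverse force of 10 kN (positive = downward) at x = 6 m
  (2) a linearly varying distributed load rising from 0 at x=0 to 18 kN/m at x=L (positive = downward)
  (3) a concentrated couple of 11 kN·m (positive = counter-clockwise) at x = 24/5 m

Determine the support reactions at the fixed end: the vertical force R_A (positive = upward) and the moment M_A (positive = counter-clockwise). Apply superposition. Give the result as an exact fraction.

Load 1 — point force P=10 kN at a=6 m (b=L-a=2):
  R_A = P = 10 kN
  M_A = Pa = 10·6 = 60 kN·m
Load 2 — triangular load w₀=18 kN/m (0→w₀ over full span):
  R_A = w₀L/2 = 18·8/2 = 72 kN
  M_A = w₀L²/3 = 18·8²/3 = 384 kN·m
Load 3 — applied couple M₀=11 kN·m at a=24/5 m (b=L-a=16/5):
  R_A = 0 kN
  M_A = -M₀ = -11 kN·m
Superposition: R_A = 82 kN, M_A = 433 kN·m

R_A = 82 kN, M_A = 433 kN·m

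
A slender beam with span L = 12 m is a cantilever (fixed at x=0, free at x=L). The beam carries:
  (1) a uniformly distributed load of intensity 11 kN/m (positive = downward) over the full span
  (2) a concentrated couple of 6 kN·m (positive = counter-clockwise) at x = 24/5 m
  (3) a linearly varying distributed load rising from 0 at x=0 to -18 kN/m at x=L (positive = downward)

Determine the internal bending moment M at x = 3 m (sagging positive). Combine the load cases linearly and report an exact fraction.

M(3) = 429/4 kN·m

Load 1 — uniform load w=11 kN/m over full span:
  M_1 = -w(L-x)²/2 = -11·(12-3)²/2 = -891/2 kN·m
Load 2 — applied couple M₀=6 kN·m at a=24/5 m (b=L-a=36/5):
  M_2 = M₀  [x≤a] = 6 = 6 kN·m
Load 3 — triangular load w₀=-18 kN/m (0→w₀ over full span):
  M_3 = w₀Lx/2 - w₀L²/3 - w₀x³/(6L) = (-18)·12·3/2 - (-18)·12²/3 - (-18)·3³/(6·12) = 2187/4 kN·m
Superposition: M = Σ M_i = 429/4 kN·m ≈ 107.250000 kN·m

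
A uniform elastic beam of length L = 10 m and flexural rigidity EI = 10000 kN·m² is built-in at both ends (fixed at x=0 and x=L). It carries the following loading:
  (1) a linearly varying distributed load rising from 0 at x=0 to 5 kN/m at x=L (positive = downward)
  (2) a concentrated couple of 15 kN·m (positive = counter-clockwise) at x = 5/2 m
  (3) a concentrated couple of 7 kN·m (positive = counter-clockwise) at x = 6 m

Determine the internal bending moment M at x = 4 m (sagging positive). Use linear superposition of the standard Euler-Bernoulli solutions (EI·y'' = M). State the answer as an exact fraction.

M(4) = 8709/2000 kN·m

Load 1 — triangular load w₀=5 kN/m (0→w₀ over full span):
  M_1 = 3w₀Lx/20 - w₀L²/30 - w₀x³/(6L) = 3·5·10·4/20 - 5·10²/30 - 5·4³/(6·10) = 8 kN·m
Load 2 — applied couple M₀=15 kN·m at a=5/2 m (b=L-a=15/2):
  M_2 = R_Ax - M_A - M₀  [x>a] with R_A=27/16, M_A=-45/16 = (27/16)·4 - (-45/16) - 15 = -87/16 kN·m
Load 3 — applied couple M₀=7 kN·m at a=6 m (b=L-a=4):
  M_3 = R_Ax - M_A  [x≤a] with R_A=126/125, M_A=56/25 = (126/125)·4 - (56/25) = 224/125 kN·m
Superposition: M = Σ M_i = 8709/2000 kN·m ≈ 4.354500 kN·m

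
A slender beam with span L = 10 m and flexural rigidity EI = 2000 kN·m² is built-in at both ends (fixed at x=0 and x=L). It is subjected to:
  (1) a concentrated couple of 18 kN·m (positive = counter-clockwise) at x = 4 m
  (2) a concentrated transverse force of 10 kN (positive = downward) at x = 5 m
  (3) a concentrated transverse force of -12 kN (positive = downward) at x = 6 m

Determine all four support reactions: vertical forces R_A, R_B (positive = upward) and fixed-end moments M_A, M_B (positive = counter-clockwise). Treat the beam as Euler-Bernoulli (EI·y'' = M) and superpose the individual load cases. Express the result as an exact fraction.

R_A = 421/125 kN, M_A = 157/50 kN·m, R_B = -671/125 kN, M_B = 527/50 kN·m

Load 1 — applied couple M₀=18 kN·m at a=4 m (b=L-a=6):
  R_A = 6M₀ab/L³ = 6·18·4·6/10³ = 324/125 kN
  M_A = M₀b(2a-b)/L² = 18·6·(2·4-6)/10² = 54/25 kN·m
  R_B = -6M₀ab/L³ = -6·18·4·6/10³ = -324/125 kN
  M_B = M₀a(2b-a)/L² = 18·4·(2·6-4)/10² = 144/25 kN·m
Load 2 — point force P=10 kN at a=5 m (b=L-a=5):
  R_A = Pb²(3a+b)/L³ = 10·5²·(3·5+5)/10³ = 5 kN
  M_A = Pab²/L² = 10·5·5²/10² = 25/2 kN·m
  R_B = Pa²(a+3b)/L³ = 10·5²·(5+3·5)/10³ = 5 kN
  M_B = -Pa²b/L² = -10·5²·5/10² = -25/2 kN·m
Load 3 — point force P=-12 kN at a=6 m (b=L-a=4):
  R_A = Pb²(3a+b)/L³ = (-12)·4²·(3·6+4)/10³ = -528/125 kN
  M_A = Pab²/L² = (-12)·6·4²/10² = -288/25 kN·m
  R_B = Pa²(a+3b)/L³ = (-12)·6²·(6+3·4)/10³ = -972/125 kN
  M_B = -Pa²b/L² = -(-12)·6²·4/10² = 432/25 kN·m
Superposition: R_A = 421/125 kN, M_A = 157/50 kN·m, R_B = -671/125 kN, M_B = 527/50 kN·m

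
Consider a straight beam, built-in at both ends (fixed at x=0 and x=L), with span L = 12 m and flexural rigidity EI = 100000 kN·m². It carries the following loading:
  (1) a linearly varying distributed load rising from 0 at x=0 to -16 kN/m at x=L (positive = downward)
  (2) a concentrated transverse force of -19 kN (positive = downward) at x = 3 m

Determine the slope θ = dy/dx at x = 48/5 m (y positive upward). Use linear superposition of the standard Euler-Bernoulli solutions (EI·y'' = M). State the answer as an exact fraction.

Load 1 — triangular load w₀=-16 kN/m (0→w₀ over full span):
  θ_1 = -w₀(2x(L-x)(L-2x)(x+2L)+x²(L-x)²)/(120LEI) = -(-16)·(2·(48/5)·(12-(48/5))·(12-2·(48/5))·((48/5)+2·12)+(48/5)²·(12-(48/5))²)/(120·12·100000) = -2304/1953125 rad
Load 2 — point force P=-19 kN at a=3 m (b=L-a=9):
  θ_2 = Pa²(L-x)(2bL-(3b+a)(L-x))/(2L³EI)  [x>a] = (-19)·3²·(12-(48/5))·(2·9·12-(3·9+3)·(12-(48/5)))/(2·12³·100000) = -171/1000000 rad
Superposition: θ = Σ θ_i = -168831/125000000 rad ≈ -0.001351 rad

θ(48/5) = -168831/125000000 rad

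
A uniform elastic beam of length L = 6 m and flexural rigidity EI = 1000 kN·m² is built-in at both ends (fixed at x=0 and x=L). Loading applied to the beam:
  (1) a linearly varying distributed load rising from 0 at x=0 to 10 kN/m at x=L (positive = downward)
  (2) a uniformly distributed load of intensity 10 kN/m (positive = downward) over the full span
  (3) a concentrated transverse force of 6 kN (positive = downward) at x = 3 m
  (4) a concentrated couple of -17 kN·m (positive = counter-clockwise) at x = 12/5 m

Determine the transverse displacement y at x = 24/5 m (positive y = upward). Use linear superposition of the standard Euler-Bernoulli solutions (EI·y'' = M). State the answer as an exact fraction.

y(24/5) = -16677/625000 m

Load 1 — triangular load w₀=10 kN/m (0→w₀ over full span):
  y_1 = -w₀x²(L-x)²(x+2L)/(120LEI) = -10·(24/5)²·(6-(24/5))²·((24/5)+2·6)/(120·6·1000) = -3024/390625 m
Load 2 — uniform load w=10 kN/m over full span:
  y_2 = -wx²(L-x)²/(24EI) = -10·(24/5)²·(6-(24/5))²/(24·1000) = -216/15625 m
Load 3 — point force P=6 kN at a=3 m (b=L-a=3):
  y_3 = -Pa²(L-x)²(3bL-(3b+a)(L-x))/(6L³EI)  [x>a] = -6·3²·(6-(24/5))²·(3·3·6-(3·3+3)·(6-(24/5)))/(6·6³·1000) = -297/125000 m
Load 4 — applied couple M₀=-17 kN·m at a=12/5 m (b=L-a=18/5):
  y_4 = (R_Ax³/6 - M_Ax²/2 - M₀(x-a)²/2)/EI  [x>a] with R_A=-102/25, M_A=-51/25 = ((-102/25)·(24/5)³/6 - (-51/25)·(24/5)²/2 - (-17)·((24/5)-(12/5))²/2)/1000 = -1071/390625 m
Superposition: y = Σ y_i = -16677/625000 m ≈ -0.026683 m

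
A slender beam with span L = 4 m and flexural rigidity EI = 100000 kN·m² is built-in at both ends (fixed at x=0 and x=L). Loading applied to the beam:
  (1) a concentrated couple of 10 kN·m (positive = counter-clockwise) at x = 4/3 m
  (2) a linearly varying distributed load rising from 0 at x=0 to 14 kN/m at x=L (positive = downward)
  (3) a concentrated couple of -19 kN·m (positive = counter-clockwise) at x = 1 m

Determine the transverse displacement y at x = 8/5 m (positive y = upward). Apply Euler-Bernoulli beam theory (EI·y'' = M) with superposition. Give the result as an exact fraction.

y(8/5) = -218649/3125000000 m

Load 1 — applied couple M₀=10 kN·m at a=4/3 m (b=L-a=8/3):
  y_1 = (R_Ax³/6 - M_Ax²/2 - M₀(x-a)²/2)/EI  [x>a] with R_A=10/3, M_A=0 = ((10/3)·(8/5)³/6 - 0·(8/5)²/2 - 10·((8/5)-(4/3))²/2)/100000 = 3/156250 m
Load 2 — triangular load w₀=14 kN/m (0→w₀ over full span):
  y_2 = -w₀x²(L-x)²(x+2L)/(120LEI) = -14·(8/5)²·(4-(8/5))²·((8/5)+2·4)/(120·4·100000) = -2016/48828125 m
Load 3 — applied couple M₀=-19 kN·m at a=1 m (b=L-a=3):
  y_3 = (R_Ax³/6 - M_Ax²/2 - M₀(x-a)²/2)/EI  [x>a] with R_A=-171/32, M_A=57/16 = ((-171/32)·(8/5)³/6 - (57/16)·(8/5)²/2 - (-19)·((8/5)-1)²/2)/100000 = -1197/25000000 m
Superposition: y = Σ y_i = -218649/3125000000 m ≈ -0.000070 m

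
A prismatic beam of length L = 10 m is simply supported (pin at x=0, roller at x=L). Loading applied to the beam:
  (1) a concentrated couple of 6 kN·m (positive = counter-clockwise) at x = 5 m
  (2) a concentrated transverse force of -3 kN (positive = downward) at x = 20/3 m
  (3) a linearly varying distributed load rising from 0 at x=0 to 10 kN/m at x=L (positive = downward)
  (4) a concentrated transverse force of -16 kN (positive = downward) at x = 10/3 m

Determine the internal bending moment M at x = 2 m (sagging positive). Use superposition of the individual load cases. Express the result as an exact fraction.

Load 1 — applied couple M₀=6 kN·m at a=5 m (b=L-a=5):
  M_1 = M₀x/L  [x≤a] = 6·2/10 = 6/5 kN·m
Load 2 — point force P=-3 kN at a=20/3 m (b=L-a=10/3):
  M_2 = Pbx/L  [x≤a] = (-3)·(10/3)·2/10 = -2 kN·m
Load 3 — triangular load w₀=10 kN/m (0→w₀ over full span):
  M_3 = w₀Lx/6 - w₀x³/(6L) = 10·10·2/6 - 10·2³/(6·10) = 32 kN·m
Load 4 — point force P=-16 kN at a=10/3 m (b=L-a=20/3):
  M_4 = Pbx/L  [x≤a] = (-16)·(20/3)·2/10 = -64/3 kN·m
Superposition: M = Σ M_i = 148/15 kN·m ≈ 9.866667 kN·m

M(2) = 148/15 kN·m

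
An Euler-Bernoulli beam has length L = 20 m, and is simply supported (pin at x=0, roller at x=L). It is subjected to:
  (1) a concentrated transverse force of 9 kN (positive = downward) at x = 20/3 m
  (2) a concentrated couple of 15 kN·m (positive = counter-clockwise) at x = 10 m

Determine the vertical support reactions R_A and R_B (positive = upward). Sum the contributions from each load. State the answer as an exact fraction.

Load 1 — point force P=9 kN at a=20/3 m (b=L-a=40/3):
  R_A = Pb/L = 9·(40/3)/20 = 6 kN
  R_B = Pa/L = 9·(20/3)/20 = 3 kN
Load 2 — applied couple M₀=15 kN·m at a=10 m (b=L-a=10):
  R_A = M₀/L = 15/20 = 3/4 kN
  R_B = -M₀/L = -15/20 = -3/4 kN
Superposition: R_A = 27/4 kN, R_B = 9/4 kN

R_A = 27/4 kN, R_B = 9/4 kN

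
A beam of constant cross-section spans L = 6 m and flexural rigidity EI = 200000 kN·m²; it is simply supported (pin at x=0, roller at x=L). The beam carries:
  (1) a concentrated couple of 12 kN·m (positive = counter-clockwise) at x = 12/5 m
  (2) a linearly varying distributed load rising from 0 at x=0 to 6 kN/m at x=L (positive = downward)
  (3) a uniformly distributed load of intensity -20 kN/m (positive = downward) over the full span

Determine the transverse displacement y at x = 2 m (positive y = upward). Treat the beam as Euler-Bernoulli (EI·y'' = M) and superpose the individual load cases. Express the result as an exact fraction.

Load 1 — applied couple M₀=12 kN·m at a=12/5 m (b=L-a=18/5):
  y_1 = (M₀x³/(6L)+C₁x)/EI  [x≤a] with C₁=M₀(3b²-L²)/(6L)=24/25 = (12·2³/(6·6)+(24/25)·2)/200000 = 43/1875000 m
Load 2 — triangular load w₀=6 kN/m (0→w₀ over full span):
  y_2 = -w₀x(7L⁴-10L²x²+3x⁴)/(360LEI) = -6·2·(7·6⁴-10·6²·2²+3·2⁴)/(360·6·200000) = -2/9375 m
Load 3 — uniform load w=-20 kN/m over full span:
  y_3 = -wx(L³-2Lx²+x³)/(24EI) = -(-20)·2·(6³-2·6·2²+2³)/(24·200000) = 11/7500 m
Superposition: y = Σ y_i = 2393/1875000 m ≈ 0.001276 m

y(2) = 2393/1875000 m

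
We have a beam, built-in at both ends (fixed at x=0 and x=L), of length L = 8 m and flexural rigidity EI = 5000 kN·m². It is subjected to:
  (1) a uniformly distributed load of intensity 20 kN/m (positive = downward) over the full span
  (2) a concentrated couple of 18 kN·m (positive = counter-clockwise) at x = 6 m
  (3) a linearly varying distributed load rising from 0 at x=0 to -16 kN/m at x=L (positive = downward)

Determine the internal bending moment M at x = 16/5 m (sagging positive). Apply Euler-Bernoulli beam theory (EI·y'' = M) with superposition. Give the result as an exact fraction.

M(16/5) = 99073/3000 kN·m

Load 1 — uniform load w=20 kN/m over full span:
  M_1 = wLx/2 - wL²/12 - wx²/2 = 20·8·(16/5)/2 - 20·8²/12 - 20·(16/5)²/2 = 704/15 kN·m
Load 2 — applied couple M₀=18 kN·m at a=6 m (b=L-a=2):
  M_2 = R_Ax - M_A  [x≤a] with R_A=81/32, M_A=45/8 = (81/32)·(16/5) - (45/8) = 99/40 kN·m
Load 3 — triangular load w₀=-16 kN/m (0→w₀ over full span):
  M_3 = 3w₀Lx/20 - w₀L²/30 - w₀x³/(6L) = 3·(-16)·8·(16/5)/20 - (-16)·8²/30 - (-16)·(16/5)³/(6·8) = -2048/125 kN·m
Superposition: M = Σ M_i = 99073/3000 kN·m ≈ 33.024333 kN·m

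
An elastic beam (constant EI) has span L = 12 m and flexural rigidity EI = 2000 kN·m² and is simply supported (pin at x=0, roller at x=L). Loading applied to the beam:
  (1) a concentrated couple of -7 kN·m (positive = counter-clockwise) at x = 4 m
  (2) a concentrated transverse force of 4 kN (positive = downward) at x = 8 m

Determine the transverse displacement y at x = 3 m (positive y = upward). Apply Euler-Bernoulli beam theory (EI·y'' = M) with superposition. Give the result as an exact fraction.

Load 1 — applied couple M₀=-7 kN·m at a=4 m (b=L-a=8):
  y_1 = (M₀x³/(6L)+C₁x)/EI  [x≤a] with C₁=M₀(3b²-L²)/(6L)=-14/3 = ((-7)·3³/(6·12)+(-14/3)·3)/2000 = -133/16000 m
Load 2 — point force P=4 kN at a=8 m (b=L-a=4):
  y_2 = -Pbx(L²-b²-x²)/(6LEI)  [x≤a] = -4·4·3·(12²-4²-3²)/(6·12·2000) = -119/3000 m
Superposition: y = Σ y_i = -2303/48000 m ≈ -0.047979 m

y(3) = -2303/48000 m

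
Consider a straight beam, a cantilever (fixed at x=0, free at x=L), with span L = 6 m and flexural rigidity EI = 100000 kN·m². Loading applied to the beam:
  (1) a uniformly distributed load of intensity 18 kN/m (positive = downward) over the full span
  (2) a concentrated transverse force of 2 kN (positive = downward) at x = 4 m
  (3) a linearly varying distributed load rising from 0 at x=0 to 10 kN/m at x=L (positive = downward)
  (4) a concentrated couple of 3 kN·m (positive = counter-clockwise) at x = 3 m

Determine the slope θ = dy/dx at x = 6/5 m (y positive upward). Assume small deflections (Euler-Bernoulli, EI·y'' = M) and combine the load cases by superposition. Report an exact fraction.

θ(6/5) = -6927/1562500 rad

Load 1 — uniform load w=18 kN/m over full span:
  θ_1 = -wx(x²-3Lx+3L²)/(6EI) = -18·(6/5)·((6/5)²-3·6·(6/5)+3·6²)/(6·100000) = -4941/1562500 rad
Load 2 — point force P=2 kN at a=4 m (b=L-a=2):
  θ_2 = -Px(2a-x)/(2EI)  [x≤a] = -2·(6/5)·(2·4-(6/5))/(2·100000) = -51/625000 rad
Load 3 — triangular load w₀=10 kN/m (0→w₀ over full span):
  θ_3 = (w₀Lx²/4-w₀L²x/3-w₀x⁴/(24L))/EI = (10·6·(6/5)²/4-10·6²·(6/5)/3-10·(6/5)⁴/(24·6))/100000 = -7659/6250000 rad
Load 4 — applied couple M₀=3 kN·m at a=3 m (b=L-a=3):
  θ_4 = M₀x/EI  [x≤a] = 3·(6/5)/100000 = 9/250000 rad
Superposition: θ = Σ θ_i = -6927/1562500 rad ≈ -0.004433 rad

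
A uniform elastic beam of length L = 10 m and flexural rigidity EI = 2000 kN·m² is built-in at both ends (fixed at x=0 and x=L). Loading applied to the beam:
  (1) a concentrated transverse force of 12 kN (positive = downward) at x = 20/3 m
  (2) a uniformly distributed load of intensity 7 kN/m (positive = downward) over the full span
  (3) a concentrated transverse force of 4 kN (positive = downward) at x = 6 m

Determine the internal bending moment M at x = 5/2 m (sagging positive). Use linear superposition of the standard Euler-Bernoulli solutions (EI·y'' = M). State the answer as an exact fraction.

Load 1 — point force P=12 kN at a=20/3 m (b=L-a=10/3):
  M_1 = Pb²(3a+b)x/L³ - Pab²/L²  [x≤a] = 12·(10/3)²·(3·(20/3)+(10/3))·(5/2)/10³ - 12·(20/3)·(10/3)²/10² = -10/9 kN·m
Load 2 — uniform load w=7 kN/m over full span:
  M_2 = wLx/2 - wL²/12 - wx²/2 = 7·10·(5/2)/2 - 7·10²/12 - 7·(5/2)²/2 = 175/24 kN·m
Load 3 — point force P=4 kN at a=6 m (b=L-a=4):
  M_3 = Pb²(3a+b)x/L³ - Pab²/L²  [x≤a] = 4·4²·(3·6+4)·(5/2)/10³ - 4·6·4²/10² = -8/25 kN·m
Superposition: M = Σ M_i = 10549/1800 kN·m ≈ 5.860556 kN·m

M(5/2) = 10549/1800 kN·m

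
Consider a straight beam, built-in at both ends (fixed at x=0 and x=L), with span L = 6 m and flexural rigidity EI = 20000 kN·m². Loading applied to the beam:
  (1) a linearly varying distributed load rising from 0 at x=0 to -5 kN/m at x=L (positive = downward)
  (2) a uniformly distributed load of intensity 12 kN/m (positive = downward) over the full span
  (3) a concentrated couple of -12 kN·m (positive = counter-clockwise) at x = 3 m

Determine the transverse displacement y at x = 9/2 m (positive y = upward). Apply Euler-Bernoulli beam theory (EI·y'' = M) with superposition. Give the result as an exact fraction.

Load 1 — triangular load w₀=-5 kN/m (0→w₀ over full span):
  y_1 = -w₀x²(L-x)²(x+2L)/(120LEI) = -(-5)·(9/2)²·(6-(9/2))²·((9/2)+2·6)/(120·6·20000) = 2673/10240000 m
Load 2 — uniform load w=12 kN/m over full span:
  y_2 = -wx²(L-x)²/(24EI) = -12·(9/2)²·(6-(9/2))²/(24·20000) = -729/640000 m
Load 3 — applied couple M₀=-12 kN·m at a=3 m (b=L-a=3):
  y_3 = (R_Ax³/6 - M_Ax²/2 - M₀(x-a)²/2)/EI  [x>a] with R_A=-3, M_A=-3 = ((-3)·(9/2)³/6 - (-3)·(9/2)²/2 - (-12)·((9/2)-3)²/2)/20000 = -27/320000 m
Superposition: y = Σ y_i = -1971/2048000 m ≈ -0.000962 m

y(9/2) = -1971/2048000 m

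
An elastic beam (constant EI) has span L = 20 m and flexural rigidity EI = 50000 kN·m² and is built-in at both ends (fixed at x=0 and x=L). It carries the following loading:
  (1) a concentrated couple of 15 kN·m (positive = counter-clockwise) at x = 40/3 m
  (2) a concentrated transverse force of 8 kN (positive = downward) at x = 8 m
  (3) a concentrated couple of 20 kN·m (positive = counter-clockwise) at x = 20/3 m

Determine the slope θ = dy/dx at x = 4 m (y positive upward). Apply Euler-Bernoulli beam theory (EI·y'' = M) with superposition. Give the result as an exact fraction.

Load 1 — applied couple M₀=15 kN·m at a=40/3 m (b=L-a=20/3):
  θ_1 = (R_Ax²/2 - M_Ax)/EI  [x≤a] with R_A=1, M_A=5 = (1·4²/2 - 5·4)/50000 = -3/12500 rad
Load 2 — point force P=8 kN at a=8 m (b=L-a=12):
  θ_2 = -Pb²x(2aL-(3a+b)x)/(2L³EI)  [x≤a] = -8·12²·4·(2·8·20-(3·8+12)·4)/(2·20³·50000) = -396/390625 rad
Load 3 — applied couple M₀=20 kN·m at a=20/3 m (b=L-a=40/3):
  θ_3 = (R_Ax²/2 - M_Ax)/EI  [x≤a] with R_A=4/3, M_A=0 = ((4/3)·4²/2 - 0·4)/50000 = 2/9375 rad
Superposition: θ = Σ θ_i = -4877/4687500 rad ≈ -0.001040 rad

θ(4) = -4877/4687500 rad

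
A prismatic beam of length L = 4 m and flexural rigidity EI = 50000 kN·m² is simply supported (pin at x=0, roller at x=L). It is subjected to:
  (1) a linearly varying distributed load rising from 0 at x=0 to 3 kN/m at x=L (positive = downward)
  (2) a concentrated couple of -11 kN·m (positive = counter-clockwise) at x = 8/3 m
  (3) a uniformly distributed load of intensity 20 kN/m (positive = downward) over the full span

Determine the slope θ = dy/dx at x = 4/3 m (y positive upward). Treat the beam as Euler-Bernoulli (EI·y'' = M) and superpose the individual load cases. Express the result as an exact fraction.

Load 1 — triangular load w₀=3 kN/m (0→w₀ over full span):
  θ_1 = -w₀(7L⁴-30L²x²+15x⁴)/(360LEI) = -3·(7·4⁴-30·4²·(4/3)²+15·(4/3)⁴)/(360·4·50000) = -52/1265625 rad
Load 2 — applied couple M₀=-11 kN·m at a=8/3 m (b=L-a=4/3):
  θ_2 = (M₀x²/(2L)+C₁)/EI  [x≤a] with C₁=M₀(3b²-L²)/(6L)=44/9 = ((-11)·(4/3)²/(2·4)+(44/9))/50000 = 11/225000 rad
Load 3 — uniform load w=20 kN/m over full span:
  θ_3 = -w(L³-6Lx²+4x³)/(24EI) = -20·(4³-6·4·(4/3)²+4·(4/3)³)/(24·50000) = -26/50625 rad
Superposition: θ = Σ θ_i = -569/1125000 rad ≈ -0.000506 rad

θ(4/3) = -569/1125000 rad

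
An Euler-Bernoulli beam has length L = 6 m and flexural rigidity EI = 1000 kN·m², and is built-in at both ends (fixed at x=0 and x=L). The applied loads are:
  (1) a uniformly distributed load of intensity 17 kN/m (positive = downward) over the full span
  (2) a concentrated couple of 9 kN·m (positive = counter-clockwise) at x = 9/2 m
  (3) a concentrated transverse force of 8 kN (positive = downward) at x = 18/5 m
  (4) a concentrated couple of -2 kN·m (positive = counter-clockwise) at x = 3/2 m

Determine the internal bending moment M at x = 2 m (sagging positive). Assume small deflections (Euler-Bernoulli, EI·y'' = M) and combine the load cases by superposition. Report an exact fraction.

Load 1 — uniform load w=17 kN/m over full span:
  M_1 = wLx/2 - wL²/12 - wx²/2 = 17·6·2/2 - 17·6²/12 - 17·2²/2 = 17 kN·m
Load 2 — applied couple M₀=9 kN·m at a=9/2 m (b=L-a=3/2):
  M_2 = R_Ax - M_A  [x≤a] with R_A=27/16, M_A=45/16 = (27/16)·2 - (45/16) = 9/16 kN·m
Load 3 — point force P=8 kN at a=18/5 m (b=L-a=12/5):
  M_3 = Pb²(3a+b)x/L³ - Pab²/L²  [x≤a] = 8·(12/5)²·(3·(18/5)+(12/5))·2/6³ - 8·(18/5)·(12/5)²/6² = 128/125 kN·m
Load 4 — applied couple M₀=-2 kN·m at a=3/2 m (b=L-a=9/2):
  M_4 = R_Ax - M_A - M₀  [x>a] with R_A=-3/8, M_A=3/8 = (-3/8)·2 - (3/8) - (-2) = 7/8 kN·m
Superposition: M = Σ M_i = 38923/2000 kN·m ≈ 19.461500 kN·m

M(2) = 38923/2000 kN·m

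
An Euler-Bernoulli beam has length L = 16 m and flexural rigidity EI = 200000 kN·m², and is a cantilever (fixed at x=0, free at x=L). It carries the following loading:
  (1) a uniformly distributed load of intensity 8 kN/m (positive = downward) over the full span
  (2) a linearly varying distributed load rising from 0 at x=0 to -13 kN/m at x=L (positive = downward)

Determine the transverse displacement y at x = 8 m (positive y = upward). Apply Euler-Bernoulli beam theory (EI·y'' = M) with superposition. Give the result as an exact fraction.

Load 1 — uniform load w=8 kN/m over full span:
  y_1 = -wx²(x²-4Lx+6L²)/(24EI) = -8·8²·(8²-4·16·8+6·16²)/(24·200000) = -1088/9375 m
Load 2 — triangular load w₀=-13 kN/m (0→w₀ over full span):
  y_2 = (w₀Lx³/12-w₀L²x²/6-w₀x⁵/(120L))/EI = ((-13)·16·8³/12-(-13)·16²·8²/6-(-13)·8⁵/(120·16))/200000 = 6292/46875 m
Superposition: y = Σ y_i = 284/15625 m ≈ 0.018176 m

y(8) = 284/15625 m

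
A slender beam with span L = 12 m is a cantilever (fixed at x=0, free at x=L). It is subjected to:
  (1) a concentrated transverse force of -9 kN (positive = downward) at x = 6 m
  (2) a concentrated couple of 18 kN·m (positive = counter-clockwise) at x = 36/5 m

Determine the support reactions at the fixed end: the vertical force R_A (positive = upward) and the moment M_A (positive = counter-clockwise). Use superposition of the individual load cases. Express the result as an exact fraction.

Load 1 — point force P=-9 kN at a=6 m (b=L-a=6):
  R_A = P = (-9) = -9 kN
  M_A = Pa = (-9)·6 = -54 kN·m
Load 2 — applied couple M₀=18 kN·m at a=36/5 m (b=L-a=24/5):
  R_A = 0 kN
  M_A = -M₀ = -18 kN·m
Superposition: R_A = -9 kN, M_A = -72 kN·m

R_A = -9 kN, M_A = -72 kN·m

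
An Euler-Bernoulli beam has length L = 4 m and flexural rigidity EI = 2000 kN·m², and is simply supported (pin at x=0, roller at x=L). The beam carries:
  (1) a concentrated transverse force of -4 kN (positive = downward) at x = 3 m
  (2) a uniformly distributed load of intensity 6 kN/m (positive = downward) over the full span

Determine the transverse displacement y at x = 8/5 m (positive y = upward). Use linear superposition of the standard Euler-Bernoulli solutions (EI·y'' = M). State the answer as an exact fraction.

Load 1 — point force P=-4 kN at a=3 m (b=L-a=1):
  y_1 = -Pbx(L²-b²-x²)/(6LEI)  [x≤a] = -(-4)·1·(8/5)·(4²-1²-(8/5)²)/(6·4·2000) = 311/187500 m
Load 2 — uniform load w=6 kN/m over full span:
  y_2 = -wx(L³-2Lx²+x³)/(24EI) = -6·(8/5)·(4³-2·4·(8/5)²+(8/5)³)/(24·2000) = -744/78125 m
Superposition: y = Σ y_i = -7373/937500 m ≈ -0.007865 m

y(8/5) = -7373/937500 m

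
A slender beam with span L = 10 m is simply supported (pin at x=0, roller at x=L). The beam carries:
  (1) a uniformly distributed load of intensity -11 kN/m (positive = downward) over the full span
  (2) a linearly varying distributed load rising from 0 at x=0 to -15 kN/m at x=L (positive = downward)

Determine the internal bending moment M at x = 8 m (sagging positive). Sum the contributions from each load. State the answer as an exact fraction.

M(8) = -160 kN·m

Load 1 — uniform load w=-11 kN/m over full span:
  M_1 = wx(L-x)/2 = (-11)·8·(10-8)/2 = -88 kN·m
Load 2 — triangular load w₀=-15 kN/m (0→w₀ over full span):
  M_2 = w₀Lx/6 - w₀x³/(6L) = (-15)·10·8/6 - (-15)·8³/(6·10) = -72 kN·m
Superposition: M = Σ M_i = -160 kN·m ≈ -160.000000 kN·m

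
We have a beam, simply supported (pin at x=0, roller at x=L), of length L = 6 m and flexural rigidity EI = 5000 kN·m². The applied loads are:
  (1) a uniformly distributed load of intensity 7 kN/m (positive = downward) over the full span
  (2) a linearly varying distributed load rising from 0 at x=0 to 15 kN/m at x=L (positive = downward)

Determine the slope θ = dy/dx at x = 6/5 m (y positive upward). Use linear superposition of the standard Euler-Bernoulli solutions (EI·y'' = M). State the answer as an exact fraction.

Load 1 — uniform load w=7 kN/m over full span:
  θ_1 = -w(L³-6Lx²+4x³)/(24EI) = -7·(6³-6·6·(6/5)²+4·(6/5)³)/(24·5000) = -6237/625000 rad
Load 2 — triangular load w₀=15 kN/m (0→w₀ over full span):
  θ_2 = -w₀(7L⁴-30L²x²+15x⁴)/(360LEI) = -15·(7·6⁴-30·6²·(6/5)²+15·(6/5)⁴)/(360·6·5000) = -819/78125 rad
Superposition: θ = Σ θ_i = -12789/625000 rad ≈ -0.020462 rad

θ(6/5) = -12789/625000 rad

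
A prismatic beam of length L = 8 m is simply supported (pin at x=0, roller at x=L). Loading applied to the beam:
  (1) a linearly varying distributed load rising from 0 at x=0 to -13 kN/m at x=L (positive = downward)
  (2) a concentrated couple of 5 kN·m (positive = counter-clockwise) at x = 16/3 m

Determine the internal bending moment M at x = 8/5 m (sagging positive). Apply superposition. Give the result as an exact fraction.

Load 1 — triangular load w₀=-13 kN/m (0→w₀ over full span):
  M_1 = w₀Lx/6 - w₀x³/(6L) = (-13)·8·(8/5)/6 - (-13)·(8/5)³/(6·8) = -3328/125 kN·m
Load 2 — applied couple M₀=5 kN·m at a=16/3 m (b=L-a=8/3):
  M_2 = M₀x/L  [x≤a] = 5·(8/5)/8 = 1 kN·m
Superposition: M = Σ M_i = -3203/125 kN·m ≈ -25.624000 kN·m

M(8/5) = -3203/125 kN·m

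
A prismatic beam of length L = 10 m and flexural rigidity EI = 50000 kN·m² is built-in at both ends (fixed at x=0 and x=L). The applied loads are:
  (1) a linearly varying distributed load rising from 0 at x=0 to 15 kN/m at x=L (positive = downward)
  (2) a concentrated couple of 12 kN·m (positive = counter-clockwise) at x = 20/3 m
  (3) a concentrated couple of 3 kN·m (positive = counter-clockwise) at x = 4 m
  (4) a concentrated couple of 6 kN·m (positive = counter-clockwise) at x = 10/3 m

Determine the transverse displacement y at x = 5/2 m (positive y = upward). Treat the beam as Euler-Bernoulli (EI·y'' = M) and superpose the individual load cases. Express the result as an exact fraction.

Load 1 — triangular load w₀=15 kN/m (0→w₀ over full span):
  y_1 = -w₀x²(L-x)²(x+2L)/(120LEI) = -15·(5/2)²·(10-(5/2))²·((5/2)+2·10)/(120·10·50000) = -81/40960 m
Load 2 — applied couple M₀=12 kN·m at a=20/3 m (b=L-a=10/3):
  y_2 = (R_Ax³/6 - M_Ax²/2)/EI  [x≤a] with R_A=8/5, M_A=4 = ((8/5)·(5/2)³/6 - 4·(5/2)²/2)/50000 = -1/6000 m
Load 3 — applied couple M₀=3 kN·m at a=4 m (b=L-a=6):
  y_3 = (R_Ax³/6 - M_Ax²/2)/EI  [x≤a] with R_A=54/125, M_A=9/25 = ((54/125)·(5/2)³/6 - (9/25)·(5/2)²/2)/50000 = 0 m
Load 4 — applied couple M₀=6 kN·m at a=10/3 m (b=L-a=20/3):
  y_4 = (R_Ax³/6 - M_Ax²/2)/EI  [x≤a] with R_A=4/5, M_A=0 = ((4/5)·(5/2)³/6 - 0·(5/2)²/2)/50000 = 1/24000 m
Superposition: y = Σ y_i = -2153/1024000 m ≈ -0.002103 m

y(5/2) = -2153/1024000 m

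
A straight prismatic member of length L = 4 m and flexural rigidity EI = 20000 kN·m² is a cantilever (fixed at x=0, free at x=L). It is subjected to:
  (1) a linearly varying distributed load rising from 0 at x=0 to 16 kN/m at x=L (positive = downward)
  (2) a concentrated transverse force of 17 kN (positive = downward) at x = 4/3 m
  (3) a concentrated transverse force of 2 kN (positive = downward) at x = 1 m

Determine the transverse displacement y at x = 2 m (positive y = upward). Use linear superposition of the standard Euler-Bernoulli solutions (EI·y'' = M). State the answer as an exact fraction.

y(2) = -62467/8100000 m

Load 1 — triangular load w₀=16 kN/m (0→w₀ over full span):
  y_1 = (w₀Lx³/12-w₀L²x²/6-w₀x⁵/(120L))/EI = (16·4·2³/12-16·4²·2²/6-16·2⁵/(120·4))/20000 = -121/18750 m
Load 2 — point force P=17 kN at a=4/3 m (b=L-a=8/3):
  y_2 = -Pa²(3x-a)/(6EI)  [x>a] = -17·(4/3)²·(3·2-(4/3))/(6·20000) = -119/101250 m
Load 3 — point force P=2 kN at a=1 m (b=L-a=3):
  y_3 = -Pa²(3x-a)/(6EI)  [x>a] = -2·1²·(3·2-1)/(6·20000) = -1/12000 m
Superposition: y = Σ y_i = -62467/8100000 m ≈ -0.007712 m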